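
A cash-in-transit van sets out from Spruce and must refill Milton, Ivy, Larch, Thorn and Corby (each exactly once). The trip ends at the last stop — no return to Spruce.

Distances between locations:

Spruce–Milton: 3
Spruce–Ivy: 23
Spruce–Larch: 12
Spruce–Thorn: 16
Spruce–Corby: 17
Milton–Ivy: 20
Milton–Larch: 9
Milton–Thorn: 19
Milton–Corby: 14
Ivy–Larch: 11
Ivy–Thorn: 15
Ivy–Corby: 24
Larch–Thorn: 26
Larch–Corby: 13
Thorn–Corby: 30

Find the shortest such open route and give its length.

56 — the minimum one-way total.

There are 5! = 120 possible orderings.
Spruce → Milton → Ivy → Larch → Thorn → Corby: 3+20+11+26+30 = 90
Spruce → Milton → Ivy → Larch → Corby → Thorn: 3+20+11+13+30 = 77
Spruce → Milton → Ivy → Thorn → Larch → Corby: 3+20+15+26+13 = 77
Spruce → Milton → Ivy → Thorn → Corby → Larch: 3+20+15+30+13 = 81
Spruce → Milton → Ivy → Corby → Larch → Thorn: 3+20+24+13+26 = 86
Spruce → Milton → Ivy → Corby → Thorn → Larch: 3+20+24+30+26 = 103
Spruce → Milton → Larch → Ivy → Thorn → Corby: 3+9+11+15+30 = 68
Spruce → Milton → Larch → Ivy → Corby → Thorn: 3+9+11+24+30 = 77
Spruce → Milton → Larch → Thorn → Ivy → Corby: 3+9+26+15+24 = 77
Spruce → Milton → Larch → Thorn → Corby → Ivy: 3+9+26+30+24 = 92
Spruce → Milton → Larch → Corby → Ivy → Thorn: 3+9+13+24+15 = 64
Spruce → Milton → Larch → Corby → Thorn → Ivy: 3+9+13+30+15 = 70
Spruce → Milton → Thorn → Ivy → Larch → Corby: 3+19+15+11+13 = 61
Spruce → Milton → Thorn → Ivy → Corby → Larch: 3+19+15+24+13 = 74
… (106 more)
Spruce → Milton → Corby → Larch → Ivy → Thorn: 3+14+13+11+15 = 56  ← best
The minimum is 56.
One shortest path: Spruce → Milton → Corby → Larch → Ivy → Thorn.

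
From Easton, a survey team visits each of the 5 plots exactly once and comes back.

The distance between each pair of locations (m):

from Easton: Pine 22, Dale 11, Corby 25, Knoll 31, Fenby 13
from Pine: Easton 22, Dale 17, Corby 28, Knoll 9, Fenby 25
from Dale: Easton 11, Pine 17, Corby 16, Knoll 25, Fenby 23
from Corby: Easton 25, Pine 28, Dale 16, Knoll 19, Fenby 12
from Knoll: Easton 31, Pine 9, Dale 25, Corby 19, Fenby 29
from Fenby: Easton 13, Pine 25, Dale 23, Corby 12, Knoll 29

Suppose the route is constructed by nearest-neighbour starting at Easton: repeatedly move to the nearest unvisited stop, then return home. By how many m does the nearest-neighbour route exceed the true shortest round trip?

From Easton: Dale=11, Fenby=13, Pine=22, Corby=25, Knoll=31 → choose Dale (11).
From Dale: Corby=16, Pine=17, Fenby=23, Knoll=25 → choose Corby (16).
From Corby: Fenby=12, Knoll=19, Pine=28 → choose Fenby (12).
From Fenby: Pine=25, Knoll=29 → choose Pine (25).
From Pine: Knoll=9 → choose Knoll (9).
NN route Easton → Dale → Corby → Fenby → Pine → Knoll → Easton costs 104.
Optimal: Easton → Dale → Pine → Knoll → Corby → Fenby → Easton costs 81 (by enumerating all 60 distinct tours).
Excess = 104 − 81 = 23.

23 m longer than the optimal tour.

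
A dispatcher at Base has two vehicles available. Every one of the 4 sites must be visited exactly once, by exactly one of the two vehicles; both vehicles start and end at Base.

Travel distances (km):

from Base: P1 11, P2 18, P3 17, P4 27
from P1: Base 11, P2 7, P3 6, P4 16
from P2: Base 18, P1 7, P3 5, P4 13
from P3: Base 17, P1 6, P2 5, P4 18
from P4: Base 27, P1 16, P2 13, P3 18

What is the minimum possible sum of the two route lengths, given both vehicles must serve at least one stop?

84 km — the smallest possible combined total.

Try each way of splitting the stops between the two vehicles (each non-empty) and, for each split, find the best tour for each vehicle:
  {P1} + {P2, P3, P4}: 22 + 62 = 84
  {P2} + {P1, P3, P4}: 36 + 62 = 98
  {P1, P2} + {P3, P4}: 36 + 62 = 98
  {P3} + {P1, P2, P4}: 34 + 58 = 92
  {P1, P3} + {P2, P4}: 34 + 58 = 92
  {P2, P3} + {P1, P4}: 40 + 54 = 94
  … (7 splits in total)
Best: vehicle 1 Base → P1 → Base = 22; vehicle 2 Base → P3 → P2 → P4 → Base = 62; combined 84.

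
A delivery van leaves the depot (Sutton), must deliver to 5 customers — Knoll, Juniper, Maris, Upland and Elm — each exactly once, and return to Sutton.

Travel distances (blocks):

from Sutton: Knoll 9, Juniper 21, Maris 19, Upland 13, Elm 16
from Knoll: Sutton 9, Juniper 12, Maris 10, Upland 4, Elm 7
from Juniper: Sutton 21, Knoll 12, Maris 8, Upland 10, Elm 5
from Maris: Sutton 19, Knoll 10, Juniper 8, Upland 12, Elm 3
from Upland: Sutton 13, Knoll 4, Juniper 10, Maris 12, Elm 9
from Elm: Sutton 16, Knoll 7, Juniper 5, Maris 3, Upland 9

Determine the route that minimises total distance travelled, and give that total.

Sutton → Knoll → Juniper → Maris → Upland → Elm → Sutton: 9+12+8+12+9+16 = 66
Sutton → Knoll → Juniper → Maris → Elm → Upland → Sutton: 9+12+8+3+9+13 = 54
Sutton → Knoll → Juniper → Upland → Maris → Elm → Sutton: 9+12+10+12+3+16 = 62
Sutton → Knoll → Juniper → Upland → Elm → Maris → Sutton: 9+12+10+9+3+19 = 62
Sutton → Knoll → Juniper → Elm → Maris → Upland → Sutton: 9+12+5+3+12+13 = 54
Sutton → Knoll → Juniper → Elm → Upland → Maris → Sutton: 9+12+5+9+12+19 = 66
Sutton → Knoll → Maris → Juniper → Upland → Elm → Sutton: 9+10+8+10+9+16 = 62
Sutton → Knoll → Maris → Juniper → Elm → Upland → Sutton: 9+10+8+5+9+13 = 54
Sutton → Knoll → Maris → Upland → Juniper → Elm → Sutton: 9+10+12+10+5+16 = 62
Sutton → Knoll → Maris → Upland → Elm → Juniper → Sutton: 9+10+12+9+5+21 = 66
Sutton → Knoll → Maris → Elm → Juniper → Upland → Sutton: 9+10+3+5+10+13 = 50
Sutton → Knoll → Maris → Elm → Upland → Juniper → Sutton: 9+10+3+9+10+21 = 62
Sutton → Knoll → Upland → Juniper → Maris → Elm → Sutton: 9+4+10+8+3+16 = 50
Sutton → Knoll → Upland → Juniper → Elm → Maris → Sutton: 9+4+10+5+3+19 = 50
… (46 more)
The minimum is 50.
One optimal route: Sutton → Knoll → Maris → Elm → Juniper → Upland → Sutton (or its reverse).

Shortest round trip = 50 blocks.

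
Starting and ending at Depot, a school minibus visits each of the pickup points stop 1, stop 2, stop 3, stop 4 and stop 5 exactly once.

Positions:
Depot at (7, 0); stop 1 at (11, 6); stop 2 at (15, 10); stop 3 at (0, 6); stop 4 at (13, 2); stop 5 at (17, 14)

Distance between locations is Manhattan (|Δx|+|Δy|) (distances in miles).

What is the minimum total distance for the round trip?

62 miles — the shortest possible round trip.

With 5 stops there are 5!/2 = 60 distinct round trips (a route and its reverse cost the same).
Depot → stop 1 → stop 2 → stop 3 → stop 4 → stop 5 → Depot: 10+8+19+17+16+24 = 94
Depot → stop 1 → stop 2 → stop 3 → stop 5 → stop 4 → Depot: 10+8+19+25+16+8 = 86
Depot → stop 1 → stop 2 → stop 4 → stop 3 → stop 5 → Depot: 10+8+10+17+25+24 = 94
Depot → stop 1 → stop 2 → stop 4 → stop 5 → stop 3 → Depot: 10+8+10+16+25+13 = 82
Depot → stop 1 → stop 2 → stop 5 → stop 3 → stop 4 → Depot: 10+8+6+25+17+8 = 74
Depot → stop 1 → stop 2 → stop 5 → stop 4 → stop 3 → Depot: 10+8+6+16+17+13 = 70
Depot → stop 1 → stop 3 → stop 2 → stop 4 → stop 5 → Depot: 10+11+19+10+16+24 = 90
Depot → stop 1 → stop 3 → stop 2 → stop 5 → stop 4 → Depot: 10+11+19+6+16+8 = 70
Depot → stop 1 → stop 3 → stop 4 → stop 2 → stop 5 → Depot: 10+11+17+10+6+24 = 78
Depot → stop 1 → stop 3 → stop 4 → stop 5 → stop 2 → Depot: 10+11+17+16+6+18 = 78
Depot → stop 1 → stop 3 → stop 5 → stop 2 → stop 4 → Depot: 10+11+25+6+10+8 = 70
Depot → stop 1 → stop 3 → stop 5 → stop 4 → stop 2 → Depot: 10+11+25+16+10+18 = 90
Depot → stop 1 → stop 4 → stop 2 → stop 3 → stop 5 → Depot: 10+6+10+19+25+24 = 94
Depot → stop 1 → stop 4 → stop 2 → stop 5 → stop 3 → Depot: 10+6+10+6+25+13 = 70
… (46 more)
Depot → stop 3 → stop 1 → stop 2 → stop 5 → stop 4 → Depot: 13+11+8+6+16+8 = 62  ← best
The minimum is 62.
One optimal route: Depot → stop 3 → stop 1 → stop 2 → stop 5 → stop 4 → Depot (or its reverse).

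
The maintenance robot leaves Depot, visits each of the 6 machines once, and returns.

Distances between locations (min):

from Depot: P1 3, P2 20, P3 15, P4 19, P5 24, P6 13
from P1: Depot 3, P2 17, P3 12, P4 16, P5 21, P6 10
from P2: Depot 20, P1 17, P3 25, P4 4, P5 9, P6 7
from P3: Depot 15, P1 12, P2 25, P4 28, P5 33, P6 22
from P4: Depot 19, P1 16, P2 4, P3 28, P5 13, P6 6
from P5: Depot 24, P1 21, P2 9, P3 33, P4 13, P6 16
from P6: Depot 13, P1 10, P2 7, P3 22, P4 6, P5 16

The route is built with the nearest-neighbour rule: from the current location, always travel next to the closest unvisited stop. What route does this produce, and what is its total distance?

Total distance 80 min via the nearest-neighbour route Depot → P1 → P6 → P4 → P2 → P5 → P3 → Depot.

From Depot: distances to unvisited — P1=3, P6=13, P3=15, P4=19, P2=20, P5=24. Nearest is P1 (3).
From P1: distances to unvisited — P6=10, P3=12, P4=16, P2=17, P5=21. Nearest is P6 (10).
From P6: distances to unvisited — P4=6, P2=7, P5=16, P3=22. Nearest is P4 (6).
From P4: distances to unvisited — P2=4, P5=13, P3=28. Nearest is P2 (4).
From P2: distances to unvisited — P5=9, P3=25. Nearest is P5 (9).
From P5: distances to unvisited — P3=33. Nearest is P3 (33).
Return P3→Depot: 15.
Total = 3 + 10 + 6 + 4 + 9 + 33 + 15 = 80.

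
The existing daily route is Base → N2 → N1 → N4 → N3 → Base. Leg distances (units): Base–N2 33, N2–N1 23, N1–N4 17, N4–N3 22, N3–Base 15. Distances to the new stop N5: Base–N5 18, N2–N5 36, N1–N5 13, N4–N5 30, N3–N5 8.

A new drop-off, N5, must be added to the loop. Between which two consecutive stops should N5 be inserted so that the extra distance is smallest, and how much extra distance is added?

Insertion cost between consecutive stops i–j is d(i,N5) + d(N5,j) − d(i,j):
  between Base and N2: 18 + 36 − 33 = 21
  between N2 and N1: 36 + 13 − 23 = 26
  between N1 and N4: 13 + 30 − 17 = 26
  between N4 and N3: 30 + 8 − 22 = 16
  between N3 and Base: 8 + 18 − 15 = 11
Cheapest insertion is between N3 and Base, adding 11.
New total = 110 + 11 = 121.

+11 — insert N5 between N3 and Base.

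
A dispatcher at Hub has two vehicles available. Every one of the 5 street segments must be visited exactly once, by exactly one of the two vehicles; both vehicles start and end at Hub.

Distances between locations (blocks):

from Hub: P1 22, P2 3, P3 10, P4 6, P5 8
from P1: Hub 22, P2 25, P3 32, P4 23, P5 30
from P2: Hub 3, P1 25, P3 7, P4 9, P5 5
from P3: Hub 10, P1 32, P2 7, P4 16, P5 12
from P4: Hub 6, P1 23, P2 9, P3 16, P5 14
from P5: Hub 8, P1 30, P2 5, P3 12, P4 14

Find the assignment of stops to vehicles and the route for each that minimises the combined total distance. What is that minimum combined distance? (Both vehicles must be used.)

Minimum combined distance: 81 blocks.

Check every non-empty split of the stops between the two vehicles; for each half take its own optimal tour:
  {P1} + {P2, P3, P4, P5}: 44 + 42 = 86
  {P2} + {P1, P3, P4, P5}: 6 + 81 = 87
  {P1, P2} + {P3, P4, P5}: 50 + 42 = 92
  {P3} + {P1, P2, P4, P5}: 20 + 67 = 87
  {P1, P3} + {P2, P4, P5}: 64 + 28 = 92
  {P2, P3} + {P1, P4, P5}: 20 + 67 = 87
  … (15 splits in total)
  {P1, P4} + {P2, P3, P5}: 51 + 30 = 81  ← best
Best: vehicle 1 Hub → P1 → P4 → Hub = 51; vehicle 2 Hub → P2 → P3 → P5 → Hub = 30; combined 81.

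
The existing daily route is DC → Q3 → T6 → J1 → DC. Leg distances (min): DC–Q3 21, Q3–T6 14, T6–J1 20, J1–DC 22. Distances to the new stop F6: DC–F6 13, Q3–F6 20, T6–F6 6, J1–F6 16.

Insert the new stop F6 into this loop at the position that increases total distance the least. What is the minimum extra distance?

Minimum extra distance: 2 min, inserting F6 between T6 and J1.

Insertion cost between consecutive stops i–j is d(i,F6) + d(F6,j) − d(i,j):
  between DC and Q3: 13 + 20 − 21 = 12
  between Q3 and T6: 20 + 6 − 14 = 12
  between T6 and J1: 6 + 16 − 20 = 2
  between J1 and DC: 16 + 13 − 22 = 7
Cheapest insertion is between T6 and J1, adding 2.
New total = 77 + 2 = 79.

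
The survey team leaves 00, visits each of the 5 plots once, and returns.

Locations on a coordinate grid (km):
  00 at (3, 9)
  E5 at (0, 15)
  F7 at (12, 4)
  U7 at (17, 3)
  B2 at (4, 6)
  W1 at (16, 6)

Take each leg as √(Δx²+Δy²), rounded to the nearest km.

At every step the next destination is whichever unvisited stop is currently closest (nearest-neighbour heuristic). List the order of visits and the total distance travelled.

00 → [B2:3 / E5:7 / F7:10 / W1:13 / U7:15] → B2 (3)
B2 → [F7:8 / E5:10 / W1:12 / U7:13] → F7 (8)
F7 → [W1:4 / U7:5 / E5:16] → W1 (4)
W1 → [U7:3 / E5:18] → U7 (3)
U7 → [E5:21] → E5 (21)
Return E5→00: 7.
Total = 3 + 8 + 4 + 3 + 21 + 7 = 46.

Nearest-neighbour total = 46 km; route 00 → B2 → F7 → W1 → U7 → E5 → 00.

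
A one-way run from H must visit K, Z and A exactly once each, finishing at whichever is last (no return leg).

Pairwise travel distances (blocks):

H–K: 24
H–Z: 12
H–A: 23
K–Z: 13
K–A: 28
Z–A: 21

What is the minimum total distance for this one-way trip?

There are 3! = 6 possible orderings.
H→K→Z→A: 24+13+21 = 58
H→K→A→Z: 24+28+21 = 73
H→Z→K→A: 12+13+28 = 53
H→Z→A→K: 12+21+28 = 61
H→A→K→Z: 23+28+13 = 64
H→A→Z→K: 23+21+13 = 57
The minimum is 53.
One shortest path: H → Z → K → A.

53 blocks — the minimum one-way total.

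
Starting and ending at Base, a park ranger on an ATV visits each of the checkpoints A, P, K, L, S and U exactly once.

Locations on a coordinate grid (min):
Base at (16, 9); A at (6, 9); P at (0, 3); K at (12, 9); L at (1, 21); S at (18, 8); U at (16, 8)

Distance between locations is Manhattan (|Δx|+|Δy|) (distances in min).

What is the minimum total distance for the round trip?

There are 360 distinct closed tours to check (reversals are equivalent).
Base → A → P → K → L → S → U → Base: 10+12+18+23+30+2+1 = 96
Base → A → P → K → L → U → S → Base: 10+12+18+23+28+2+3 = 96
Base → A → P → K → S → L → U → Base: 10+12+18+7+30+28+1 = 106
Base → A → P → K → S → U → L → Base: 10+12+18+7+2+28+27 = 104
Base → A → P → K → U → L → S → Base: 10+12+18+5+28+30+3 = 106
Base → A → P → K → U → S → L → Base: 10+12+18+5+2+30+27 = 104
Base → A → P → L → K → S → U → Base: 10+12+19+23+7+2+1 = 74
Base → A → P → L → K → U → S → Base: 10+12+19+23+5+2+3 = 74
… (352 more)
Base → K → A → L → P → S → U → Base: 4+6+17+19+23+2+1 = 72  ← best
The minimum is 72.
One optimal route: Base → K → A → L → P → S → U → Base (or its reverse).

72 min — the shortest possible round trip.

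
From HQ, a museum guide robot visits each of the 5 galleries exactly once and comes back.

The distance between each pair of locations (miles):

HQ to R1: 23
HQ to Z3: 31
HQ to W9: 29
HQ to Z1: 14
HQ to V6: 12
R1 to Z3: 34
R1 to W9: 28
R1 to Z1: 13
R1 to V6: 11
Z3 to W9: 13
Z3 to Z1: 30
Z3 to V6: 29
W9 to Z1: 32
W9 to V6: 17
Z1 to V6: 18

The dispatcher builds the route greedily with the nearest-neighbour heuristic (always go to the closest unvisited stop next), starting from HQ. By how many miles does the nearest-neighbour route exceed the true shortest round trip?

HQ: V6=12, Z1=14, R1=23, W9=29, Z3=31 ⇒ V6
V6: R1=11, W9=17, Z1=18, Z3=29 ⇒ R1
R1: Z1=13, W9=28, Z3=34 ⇒ Z1
Z1: Z3=30, W9=32 ⇒ Z3
Z3: W9=13 ⇒ W9
NN route HQ → V6 → R1 → Z1 → Z3 → W9 → HQ costs 108.
Optimal: HQ → Z3 → W9 → V6 → R1 → Z1 → HQ costs 99 (by enumerating all 60 distinct tours).
Excess = 108 − 99 = 9.

Excess over optimum: 9 miles.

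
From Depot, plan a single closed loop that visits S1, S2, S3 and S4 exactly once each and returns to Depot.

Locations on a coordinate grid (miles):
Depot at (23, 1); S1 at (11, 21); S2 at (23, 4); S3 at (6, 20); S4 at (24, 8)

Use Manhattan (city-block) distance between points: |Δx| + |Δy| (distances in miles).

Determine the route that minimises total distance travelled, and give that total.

There are 12 distinct closed tours to check (reversals are equivalent).
Depot-S1-S2-S3-S4-Depot: 32+29+33+30+8 = 132
Depot-S1-S2-S4-S3-Depot: 32+29+5+30+36 = 132
Depot-S1-S3-S2-S4-Depot: 32+6+33+5+8 = 84
Depot-S1-S3-S4-S2-Depot: 32+6+30+5+3 = 76
Depot-S1-S4-S2-S3-Depot: 32+26+5+33+36 = 132
Depot-S1-S4-S3-S2-Depot: 32+26+30+33+3 = 124
Depot-S2-S1-S3-S4-Depot: 3+29+6+30+8 = 76
Depot-S2-S1-S4-S3-Depot: 3+29+26+30+36 = 124
Depot-S2-S3-S1-S4-Depot: 3+33+6+26+8 = 76
Depot-S2-S4-S1-S3-Depot: 3+5+26+6+36 = 76
Depot-S3-S1-S2-S4-Depot: 36+6+29+5+8 = 84
Depot-S3-S2-S1-S4-Depot: 36+33+29+26+8 = 132
The minimum is 76.
One optimal route: Depot → S1 → S3 → S4 → S2 → Depot (or its reverse).

76 miles — the shortest possible round trip.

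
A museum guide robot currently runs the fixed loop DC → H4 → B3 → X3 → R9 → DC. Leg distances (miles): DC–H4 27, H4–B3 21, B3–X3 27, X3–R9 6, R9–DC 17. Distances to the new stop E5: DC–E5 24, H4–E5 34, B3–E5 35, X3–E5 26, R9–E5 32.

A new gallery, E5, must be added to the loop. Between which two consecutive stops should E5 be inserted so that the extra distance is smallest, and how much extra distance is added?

Adding 31 miles by placing E5 on the DC–H4 leg.

Insertion cost between consecutive stops i–j is d(i,E5) + d(E5,j) − d(i,j):
  between DC and H4: 24 + 34 − 27 = 31
  between H4 and B3: 34 + 35 − 21 = 48
  between B3 and X3: 35 + 26 − 27 = 34
  between X3 and R9: 26 + 32 − 6 = 52
  between R9 and DC: 32 + 24 − 17 = 39
Cheapest insertion is between DC and H4, adding 31.
New total = 98 + 31 = 129.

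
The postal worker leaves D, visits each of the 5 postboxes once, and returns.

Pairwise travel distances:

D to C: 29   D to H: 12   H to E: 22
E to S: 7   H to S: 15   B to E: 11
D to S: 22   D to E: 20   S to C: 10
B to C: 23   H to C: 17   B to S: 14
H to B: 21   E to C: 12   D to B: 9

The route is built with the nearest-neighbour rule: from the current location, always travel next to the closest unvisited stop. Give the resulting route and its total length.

At D the remaining stops are B 9, H 12, E 20, S 22, C 29; go to B.
At B the remaining stops are E 11, S 14, H 21, C 23; go to E.
At E the remaining stops are S 7, C 12, H 22; go to S.
At S the remaining stops are C 10, H 15; go to C.
At C the remaining stops are H 17; go to H.
Return H→D: 12.
Total = 9 + 11 + 7 + 10 + 17 + 12 = 66.

Nearest-neighbour total = 66; route D → B → E → S → C → H → D.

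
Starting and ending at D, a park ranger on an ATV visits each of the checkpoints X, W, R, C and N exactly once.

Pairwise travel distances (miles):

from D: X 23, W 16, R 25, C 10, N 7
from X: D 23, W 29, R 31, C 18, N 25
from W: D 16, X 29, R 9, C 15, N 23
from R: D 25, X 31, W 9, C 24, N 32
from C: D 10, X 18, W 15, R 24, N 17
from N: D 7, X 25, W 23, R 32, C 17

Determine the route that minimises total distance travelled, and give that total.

D→X→W→R→C→N→D: 23+29+9+24+17+7 = 109
D→X→W→R→N→C→D: 23+29+9+32+17+10 = 120
D→X→W→C→R→N→D: 23+29+15+24+32+7 = 130
D→X→W→C→N→R→D: 23+29+15+17+32+25 = 141
D→X→W→N→R→C→D: 23+29+23+32+24+10 = 141
D→X→W→N→C→R→D: 23+29+23+17+24+25 = 141
D→X→R→W→C→N→D: 23+31+9+15+17+7 = 102
D→X→R→W→N→C→D: 23+31+9+23+17+10 = 113
D→X→R→C→W→N→D: 23+31+24+15+23+7 = 123
D→X→R→C→N→W→D: 23+31+24+17+23+16 = 134
D→X→R→N→W→C→D: 23+31+32+23+15+10 = 134
D→X→R→N→C→W→D: 23+31+32+17+15+16 = 134
D→X→C→W→R→N→D: 23+18+15+9+32+7 = 104
D→X→C→W→N→R→D: 23+18+15+23+32+25 = 136
… (46 more)
D→C→W→R→X→N→D: 10+15+9+31+25+7 = 97  ← best
The minimum is 97.
One optimal route: D → C → W → R → X → N → D (or its reverse).

Shortest round trip = 97 miles.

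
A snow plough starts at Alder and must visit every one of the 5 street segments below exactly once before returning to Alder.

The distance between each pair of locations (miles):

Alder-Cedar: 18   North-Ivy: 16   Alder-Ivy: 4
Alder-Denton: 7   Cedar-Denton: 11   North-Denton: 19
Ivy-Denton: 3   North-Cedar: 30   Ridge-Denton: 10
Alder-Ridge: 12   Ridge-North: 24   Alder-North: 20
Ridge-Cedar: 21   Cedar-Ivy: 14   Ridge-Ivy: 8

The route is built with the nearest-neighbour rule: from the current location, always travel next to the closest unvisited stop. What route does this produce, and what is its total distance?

From Alder: distances to unvisited — Ivy=4, Denton=7, Ridge=12, Cedar=18, North=20. Nearest is Ivy (4).
From Ivy: distances to unvisited — Denton=3, Ridge=8, Cedar=14, North=16. Nearest is Denton (3).
From Denton: distances to unvisited — Ridge=10, Cedar=11, North=19. Nearest is Ridge (10).
From Ridge: distances to unvisited — Cedar=21, North=24. Nearest is Cedar (21).
From Cedar: distances to unvisited — North=30. Nearest is North (30).
Return North→Alder: 20.
Total = 4 + 3 + 10 + 21 + 30 + 20 = 88.

Total distance 88 miles via the nearest-neighbour route Alder → Ivy → Denton → Ridge → Cedar → North → Alder.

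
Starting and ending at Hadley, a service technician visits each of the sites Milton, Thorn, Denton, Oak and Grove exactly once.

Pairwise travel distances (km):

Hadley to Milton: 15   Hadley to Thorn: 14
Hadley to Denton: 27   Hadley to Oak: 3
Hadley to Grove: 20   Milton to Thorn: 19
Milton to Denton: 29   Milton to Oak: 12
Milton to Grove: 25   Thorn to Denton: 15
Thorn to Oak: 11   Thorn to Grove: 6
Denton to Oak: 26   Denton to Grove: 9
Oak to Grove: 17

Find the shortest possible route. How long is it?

With 5 stops there are 5!/2 = 60 distinct round trips (a route and its reverse cost the same).
Hadley-Milton-Thorn-Denton-Oak-Grove-Hadley: 15+19+15+26+17+20 = 112
Hadley-Milton-Thorn-Denton-Grove-Oak-Hadley: 15+19+15+9+17+3 = 78
Hadley-Milton-Thorn-Oak-Denton-Grove-Hadley: 15+19+11+26+9+20 = 100
Hadley-Milton-Thorn-Oak-Grove-Denton-Hadley: 15+19+11+17+9+27 = 98
Hadley-Milton-Thorn-Grove-Denton-Oak-Hadley: 15+19+6+9+26+3 = 78
Hadley-Milton-Thorn-Grove-Oak-Denton-Hadley: 15+19+6+17+26+27 = 110
Hadley-Milton-Denton-Thorn-Oak-Grove-Hadley: 15+29+15+11+17+20 = 107
Hadley-Milton-Denton-Thorn-Grove-Oak-Hadley: 15+29+15+6+17+3 = 85
Hadley-Milton-Denton-Oak-Thorn-Grove-Hadley: 15+29+26+11+6+20 = 107
Hadley-Milton-Denton-Oak-Grove-Thorn-Hadley: 15+29+26+17+6+14 = 107
Hadley-Milton-Denton-Grove-Thorn-Oak-Hadley: 15+29+9+6+11+3 = 73
Hadley-Milton-Denton-Grove-Oak-Thorn-Hadley: 15+29+9+17+11+14 = 95
Hadley-Milton-Oak-Thorn-Denton-Grove-Hadley: 15+12+11+15+9+20 = 82
Hadley-Milton-Oak-Thorn-Grove-Denton-Hadley: 15+12+11+6+9+27 = 80
… (46 more)
The minimum is 73.
One optimal route: Hadley → Milton → Denton → Grove → Thorn → Oak → Hadley (or its reverse).

Shortest round trip = 73 km.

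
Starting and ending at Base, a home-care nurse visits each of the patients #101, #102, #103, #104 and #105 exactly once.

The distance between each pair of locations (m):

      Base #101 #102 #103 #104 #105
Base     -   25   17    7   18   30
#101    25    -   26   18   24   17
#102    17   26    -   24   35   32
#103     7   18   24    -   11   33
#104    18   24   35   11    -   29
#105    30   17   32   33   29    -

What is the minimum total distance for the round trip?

With 5 stops there are 5!/2 = 60 distinct round trips (a route and its reverse cost the same).
Base→#101→#102→#103→#104→#105→Base: 25+26+24+11+29+30 = 145
Base→#101→#102→#103→#105→#104→Base: 25+26+24+33+29+18 = 155
Base→#101→#102→#104→#103→#105→Base: 25+26+35+11+33+30 = 160
Base→#101→#102→#104→#105→#103→Base: 25+26+35+29+33+7 = 155
Base→#101→#102→#105→#103→#104→Base: 25+26+32+33+11+18 = 145
Base→#101→#102→#105→#104→#103→Base: 25+26+32+29+11+7 = 130
Base→#101→#103→#102→#104→#105→Base: 25+18+24+35+29+30 = 161
Base→#101→#103→#102→#105→#104→Base: 25+18+24+32+29+18 = 146
Base→#101→#103→#104→#102→#105→Base: 25+18+11+35+32+30 = 151
Base→#101→#103→#104→#105→#102→Base: 25+18+11+29+32+17 = 132
Base→#101→#103→#105→#102→#104→Base: 25+18+33+32+35+18 = 161
Base→#101→#103→#105→#104→#102→Base: 25+18+33+29+35+17 = 157
Base→#101→#104→#102→#103→#105→Base: 25+24+35+24+33+30 = 171
Base→#101→#104→#102→#105→#103→Base: 25+24+35+32+33+7 = 156
… (46 more)
Base→#102→#101→#105→#104→#103→Base: 17+26+17+29+11+7 = 107  ← best
The minimum is 107.
One optimal route: Base → #102 → #101 → #105 → #104 → #103 → Base (or its reverse).

Minimum total distance: 107 m.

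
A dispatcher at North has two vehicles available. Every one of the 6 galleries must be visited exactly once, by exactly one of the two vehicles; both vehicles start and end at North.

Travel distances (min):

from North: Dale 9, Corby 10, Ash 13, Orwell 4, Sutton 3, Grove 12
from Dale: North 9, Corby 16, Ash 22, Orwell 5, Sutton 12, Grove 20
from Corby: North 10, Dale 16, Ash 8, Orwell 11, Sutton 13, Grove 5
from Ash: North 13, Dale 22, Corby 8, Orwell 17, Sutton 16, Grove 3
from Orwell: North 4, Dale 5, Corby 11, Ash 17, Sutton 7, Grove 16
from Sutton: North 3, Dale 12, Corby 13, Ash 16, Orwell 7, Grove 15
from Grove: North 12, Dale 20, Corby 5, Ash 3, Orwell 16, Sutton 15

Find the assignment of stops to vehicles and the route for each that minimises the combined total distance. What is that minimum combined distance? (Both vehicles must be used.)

52 min — the smallest possible combined total.

Check every non-empty split of the stops between the two vehicles; for each half take its own optimal tour:
  {Dale} + {Corby, Ash, Orwell, Sutton, Grove}: 18 + 42 = 60
  {Corby} + {Dale, Ash, Orwell, Sutton, Grove}: 20 + 51 = 71
  {Dale, Corby} + {Ash, Orwell, Sutton, Grove}: 35 + 42 = 77
  {Ash} + {Dale, Corby, Orwell, Sutton, Grove}: 26 + 48 = 74
  {Dale, Ash} + {Corby, Orwell, Sutton, Grove}: 44 + 38 = 82
  {Corby, Ash} + {Dale, Orwell, Sutton, Grove}: 31 + 47 = 78
  … (31 splits in total)
  {Sutton} + {Dale, Corby, Ash, Orwell, Grove}: 6 + 46 = 52  ← best
Best: vehicle 1 North → Sutton → North = 6; vehicle 2 North → Dale → Orwell → Corby → Grove → Ash → North = 46; combined 52.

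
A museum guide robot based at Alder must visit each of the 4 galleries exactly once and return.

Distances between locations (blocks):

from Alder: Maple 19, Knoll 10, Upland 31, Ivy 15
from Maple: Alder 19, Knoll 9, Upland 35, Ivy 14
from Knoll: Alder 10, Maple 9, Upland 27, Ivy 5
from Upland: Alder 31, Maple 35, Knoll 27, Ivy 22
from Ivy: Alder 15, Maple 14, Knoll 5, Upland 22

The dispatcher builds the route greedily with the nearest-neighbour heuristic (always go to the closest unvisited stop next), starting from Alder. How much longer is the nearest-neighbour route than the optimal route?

Alder: Knoll=10, Ivy=15, Maple=19, Upland=31 ⇒ Knoll
Knoll: Ivy=5, Maple=9, Upland=27 ⇒ Ivy
Ivy: Maple=14, Upland=22 ⇒ Maple
Maple: Upland=35 ⇒ Upland
NN route Alder → Knoll → Ivy → Maple → Upland → Alder costs 95.
Optimal: Alder → Maple → Knoll → Ivy → Upland → Alder costs 86 (by enumerating all 12 distinct tours).
Excess = 95 − 86 = 9.

The nearest-neighbour route is 9 blocks longer than optimal.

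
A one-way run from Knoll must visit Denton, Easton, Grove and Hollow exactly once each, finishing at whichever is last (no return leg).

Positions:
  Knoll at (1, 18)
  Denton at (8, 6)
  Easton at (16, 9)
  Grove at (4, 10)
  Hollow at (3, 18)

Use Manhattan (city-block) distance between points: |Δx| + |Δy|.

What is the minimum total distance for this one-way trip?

There are 4! = 24 possible orderings.
Knoll → Denton → Easton → Grove → Hollow: 19+11+13+9 = 52
Knoll → Denton → Easton → Hollow → Grove: 19+11+22+9 = 61
Knoll → Denton → Grove → Easton → Hollow: 19+8+13+22 = 62
Knoll → Denton → Grove → Hollow → Easton: 19+8+9+22 = 58
Knoll → Denton → Hollow → Easton → Grove: 19+17+22+13 = 71
Knoll → Denton → Hollow → Grove → Easton: 19+17+9+13 = 58
Knoll → Easton → Denton → Grove → Hollow: 24+11+8+9 = 52
Knoll → Easton → Denton → Hollow → Grove: 24+11+17+9 = 61
Knoll → Easton → Grove → Denton → Hollow: 24+13+8+17 = 62
Knoll → Easton → Grove → Hollow → Denton: 24+13+9+17 = 63
Knoll → Easton → Hollow → Denton → Grove: 24+22+17+8 = 71
Knoll → Easton → Hollow → Grove → Denton: 24+22+9+8 = 63
Knoll → Grove → Denton → Easton → Hollow: 11+8+11+22 = 52
Knoll → Grove → Denton → Hollow → Easton: 11+8+17+22 = 58
… (10 more)
Knoll → Hollow → Grove → Denton → Easton: 2+9+8+11 = 30  ← best
The minimum is 30.
One shortest path: Knoll → Hollow → Grove → Denton → Easton.

Shortest open route: 30.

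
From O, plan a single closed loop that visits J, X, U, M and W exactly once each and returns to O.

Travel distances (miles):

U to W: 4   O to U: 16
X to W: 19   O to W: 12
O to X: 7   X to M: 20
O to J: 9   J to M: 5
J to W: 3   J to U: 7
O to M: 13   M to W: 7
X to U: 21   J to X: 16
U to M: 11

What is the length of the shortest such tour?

Minimum total distance: 53 miles.

There are 60 distinct closed tours to check (reversals are equivalent).
O-J-X-U-M-W-O: 9+16+21+11+7+12 = 76
O-J-X-U-W-M-O: 9+16+21+4+7+13 = 70
O-J-X-M-U-W-O: 9+16+20+11+4+12 = 72
O-J-X-M-W-U-O: 9+16+20+7+4+16 = 72
O-J-X-W-U-M-O: 9+16+19+4+11+13 = 72
O-J-X-W-M-U-O: 9+16+19+7+11+16 = 78
O-J-U-X-M-W-O: 9+7+21+20+7+12 = 76
O-J-U-X-W-M-O: 9+7+21+19+7+13 = 76
O-J-U-M-X-W-O: 9+7+11+20+19+12 = 78
O-J-U-M-W-X-O: 9+7+11+7+19+7 = 60
O-J-U-W-X-M-O: 9+7+4+19+20+13 = 72
O-J-U-W-M-X-O: 9+7+4+7+20+7 = 54
O-J-M-X-U-W-O: 9+5+20+21+4+12 = 71
O-J-M-X-W-U-O: 9+5+20+19+4+16 = 73
… (46 more)
O-J-M-W-U-X-O: 9+5+7+4+21+7 = 53  ← best
The minimum is 53.
One optimal route: O → J → M → W → U → X → O (or its reverse).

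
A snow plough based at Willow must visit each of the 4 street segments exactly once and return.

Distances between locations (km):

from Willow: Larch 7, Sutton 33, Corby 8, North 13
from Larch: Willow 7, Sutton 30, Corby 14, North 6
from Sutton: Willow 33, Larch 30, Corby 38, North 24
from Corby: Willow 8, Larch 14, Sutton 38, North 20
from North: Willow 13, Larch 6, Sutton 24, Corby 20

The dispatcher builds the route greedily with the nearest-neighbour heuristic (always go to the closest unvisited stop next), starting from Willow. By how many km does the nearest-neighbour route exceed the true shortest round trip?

From Willow: Larch=7, Corby=8, North=13, Sutton=33 → choose Larch (7).
From Larch: North=6, Corby=14, Sutton=30 → choose North (6).
From North: Corby=20, Sutton=24 → choose Corby (20).
From Corby: Sutton=38 → choose Sutton (38).
NN route Willow → Larch → North → Corby → Sutton → Willow costs 104.
Optimal: Willow → Larch → North → Sutton → Corby → Willow costs 83 (by enumerating all 12 distinct tours).
Excess = 104 − 83 = 21.

Excess over optimum: 21 km.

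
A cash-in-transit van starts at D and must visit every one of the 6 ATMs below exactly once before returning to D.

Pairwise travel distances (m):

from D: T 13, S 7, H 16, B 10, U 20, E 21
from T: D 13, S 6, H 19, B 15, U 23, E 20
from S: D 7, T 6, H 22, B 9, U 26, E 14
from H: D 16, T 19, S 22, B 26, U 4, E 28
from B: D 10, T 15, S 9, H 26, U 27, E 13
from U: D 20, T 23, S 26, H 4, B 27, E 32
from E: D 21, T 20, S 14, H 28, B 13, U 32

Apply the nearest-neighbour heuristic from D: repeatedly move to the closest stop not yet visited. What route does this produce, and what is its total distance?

Total distance 93 m via the nearest-neighbour route D → S → T → B → E → H → U → D.

D → [S:7 / B:10 / T:13 / H:16 / U:20 / E:21] → S (7)
S → [T:6 / B:9 / E:14 / H:22 / U:26] → T (6)
T → [B:15 / H:19 / E:20 / U:23] → B (15)
B → [E:13 / H:26 / U:27] → E (13)
E → [H:28 / U:32] → H (28)
H → [U:4] → U (4)
Return U→D: 20.
Total = 7 + 6 + 15 + 13 + 28 + 4 + 20 = 93.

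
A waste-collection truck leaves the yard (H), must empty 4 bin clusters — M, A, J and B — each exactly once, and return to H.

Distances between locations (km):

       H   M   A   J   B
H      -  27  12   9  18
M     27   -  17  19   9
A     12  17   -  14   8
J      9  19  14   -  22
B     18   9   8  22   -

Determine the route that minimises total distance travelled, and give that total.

Minimum total distance: 57 km.

There are 12 distinct closed tours to check (reversals are equivalent).
H→M→A→J→B→H: 27+17+14+22+18 = 98
H→M→A→B→J→H: 27+17+8+22+9 = 83
H→M→J→A→B→H: 27+19+14+8+18 = 86
H→M→J→B→A→H: 27+19+22+8+12 = 88
H→M→B→A→J→H: 27+9+8+14+9 = 67
H→M→B→J→A→H: 27+9+22+14+12 = 84
H→A→M→J→B→H: 12+17+19+22+18 = 88
H→A→M→B→J→H: 12+17+9+22+9 = 69
H→A→J→M→B→H: 12+14+19+9+18 = 72
H→A→B→M→J→H: 12+8+9+19+9 = 57
H→J→M→A→B→H: 9+19+17+8+18 = 71
H→J→A→M→B→H: 9+14+17+9+18 = 67
The minimum is 57.
One optimal route: H → A → B → M → J → H (or its reverse).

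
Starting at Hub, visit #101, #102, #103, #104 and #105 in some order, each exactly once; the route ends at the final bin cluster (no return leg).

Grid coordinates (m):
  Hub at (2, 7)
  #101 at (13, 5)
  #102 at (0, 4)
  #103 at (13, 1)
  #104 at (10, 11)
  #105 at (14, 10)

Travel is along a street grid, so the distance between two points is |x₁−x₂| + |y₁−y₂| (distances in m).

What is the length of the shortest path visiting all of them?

There are 5! = 120 possible orderings.
Hub - #101 - #102 - #103 - #104 - #105: 13+14+16+13+5 = 61
Hub - #101 - #102 - #103 - #105 - #104: 13+14+16+10+5 = 58
Hub - #101 - #102 - #104 - #103 - #105: 13+14+17+13+10 = 67
Hub - #101 - #102 - #104 - #105 - #103: 13+14+17+5+10 = 59
Hub - #101 - #102 - #105 - #103 - #104: 13+14+20+10+13 = 70
Hub - #101 - #102 - #105 - #104 - #103: 13+14+20+5+13 = 65
Hub - #101 - #103 - #102 - #104 - #105: 13+4+16+17+5 = 55
Hub - #101 - #103 - #102 - #105 - #104: 13+4+16+20+5 = 58
Hub - #101 - #103 - #104 - #102 - #105: 13+4+13+17+20 = 67
Hub - #101 - #103 - #104 - #105 - #102: 13+4+13+5+20 = 55
Hub - #101 - #103 - #105 - #102 - #104: 13+4+10+20+17 = 64
Hub - #101 - #103 - #105 - #104 - #102: 13+4+10+5+17 = 49
Hub - #101 - #104 - #102 - #103 - #105: 13+9+17+16+10 = 65
Hub - #101 - #104 - #102 - #105 - #103: 13+9+17+20+10 = 69
… (106 more)
Hub - #102 - #103 - #101 - #105 - #104: 5+16+4+6+5 = 36  ← best
The minimum is 36.
One shortest path: Hub → #102 → #103 → #101 → #105 → #104.

Minimum one-way distance = 36 m.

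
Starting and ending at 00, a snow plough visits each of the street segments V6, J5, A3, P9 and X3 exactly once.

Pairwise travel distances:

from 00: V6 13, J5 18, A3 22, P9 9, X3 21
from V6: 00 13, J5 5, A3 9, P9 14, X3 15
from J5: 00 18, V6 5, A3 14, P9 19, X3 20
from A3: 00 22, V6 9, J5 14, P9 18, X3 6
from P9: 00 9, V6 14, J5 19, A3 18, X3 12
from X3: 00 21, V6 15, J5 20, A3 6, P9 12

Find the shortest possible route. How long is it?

There are 60 distinct closed tours to check (reversals are equivalent).
00 - V6 - J5 - A3 - P9 - X3 - 00: 13+5+14+18+12+21 = 83
00 - V6 - J5 - A3 - X3 - P9 - 00: 13+5+14+6+12+9 = 59
00 - V6 - J5 - P9 - A3 - X3 - 00: 13+5+19+18+6+21 = 82
00 - V6 - J5 - P9 - X3 - A3 - 00: 13+5+19+12+6+22 = 77
00 - V6 - J5 - X3 - A3 - P9 - 00: 13+5+20+6+18+9 = 71
00 - V6 - J5 - X3 - P9 - A3 - 00: 13+5+20+12+18+22 = 90
00 - V6 - A3 - J5 - P9 - X3 - 00: 13+9+14+19+12+21 = 88
00 - V6 - A3 - J5 - X3 - P9 - 00: 13+9+14+20+12+9 = 77
00 - V6 - A3 - P9 - J5 - X3 - 00: 13+9+18+19+20+21 = 100
00 - V6 - A3 - P9 - X3 - J5 - 00: 13+9+18+12+20+18 = 90
00 - V6 - A3 - X3 - J5 - P9 - 00: 13+9+6+20+19+9 = 76
00 - V6 - A3 - X3 - P9 - J5 - 00: 13+9+6+12+19+18 = 77
00 - V6 - P9 - J5 - A3 - X3 - 00: 13+14+19+14+6+21 = 87
00 - V6 - P9 - J5 - X3 - A3 - 00: 13+14+19+20+6+22 = 94
… (46 more)
The minimum is 59.
One optimal route: 00 → V6 → J5 → A3 → X3 → P9 → 00 (or its reverse).

Minimum total distance: 59.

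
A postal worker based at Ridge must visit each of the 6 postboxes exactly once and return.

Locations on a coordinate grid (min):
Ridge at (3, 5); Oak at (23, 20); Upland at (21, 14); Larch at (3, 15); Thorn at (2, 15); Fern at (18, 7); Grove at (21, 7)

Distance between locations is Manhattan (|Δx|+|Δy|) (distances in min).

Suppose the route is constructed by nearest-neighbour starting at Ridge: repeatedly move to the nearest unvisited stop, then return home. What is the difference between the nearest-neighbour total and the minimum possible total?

From Ridge: Larch=10, Thorn=11, Fern=17, Grove=20, Upland=27, Oak=35 → choose Larch (10).
From Larch: Thorn=1, Upland=19, Fern=23, Oak=25, Grove=26 → choose Thorn (1).
From Thorn: Upland=20, Fern=24, Oak=26, Grove=27 → choose Upland (20).
From Upland: Grove=7, Oak=8, Fern=10 → choose Grove (7).
From Grove: Fern=3, Oak=15 → choose Fern (3).
From Fern: Oak=18 → choose Oak (18).
NN route Ridge → Larch → Thorn → Upland → Grove → Fern → Oak → Ridge costs 94.
Optimal: Ridge → Larch → Thorn → Oak → Upland → Grove → Fern → Ridge costs 72 (by enumerating all 360 distinct tours).
Excess = 94 − 72 = 22.

The nearest-neighbour route is 22 min longer than optimal.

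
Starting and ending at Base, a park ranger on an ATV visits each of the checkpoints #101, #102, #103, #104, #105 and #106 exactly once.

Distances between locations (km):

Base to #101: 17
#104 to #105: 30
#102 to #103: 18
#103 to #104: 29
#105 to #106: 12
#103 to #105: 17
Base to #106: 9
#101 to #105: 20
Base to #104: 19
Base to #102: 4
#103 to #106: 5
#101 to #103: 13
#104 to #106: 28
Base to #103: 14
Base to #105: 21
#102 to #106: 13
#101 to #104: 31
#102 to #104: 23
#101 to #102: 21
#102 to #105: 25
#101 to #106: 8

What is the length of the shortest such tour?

Base→#101→#102→#103→#104→#105→#106→Base: 17+21+18+29+30+12+9 = 136
Base→#101→#102→#103→#104→#106→#105→Base: 17+21+18+29+28+12+21 = 146
Base→#101→#102→#103→#105→#104→#106→Base: 17+21+18+17+30+28+9 = 140
Base→#101→#102→#103→#105→#106→#104→Base: 17+21+18+17+12+28+19 = 132
Base→#101→#102→#103→#106→#104→#105→Base: 17+21+18+5+28+30+21 = 140
Base→#101→#102→#103→#106→#105→#104→Base: 17+21+18+5+12+30+19 = 122
Base→#101→#102→#104→#103→#105→#106→Base: 17+21+23+29+17+12+9 = 128
Base→#101→#102→#104→#103→#106→#105→Base: 17+21+23+29+5+12+21 = 128
… (352 more)
Base→#101→#103→#106→#105→#104→#102→Base: 17+13+5+12+30+23+4 = 104  ← best
The minimum is 104.
One optimal route: Base → #101 → #103 → #106 → #105 → #104 → #102 → Base (or its reverse).

104 km — the shortest possible round trip.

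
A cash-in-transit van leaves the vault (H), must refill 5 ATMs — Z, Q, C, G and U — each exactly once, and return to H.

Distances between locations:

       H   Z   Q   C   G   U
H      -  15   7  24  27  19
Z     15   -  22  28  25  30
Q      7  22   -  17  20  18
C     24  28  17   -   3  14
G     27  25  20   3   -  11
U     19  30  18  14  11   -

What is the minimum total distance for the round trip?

Minimum total distance: 82.

With 5 stops there are 5!/2 = 60 distinct round trips (a route and its reverse cost the same).
H-Z-Q-C-G-U-H: 15+22+17+3+11+19 = 87
H-Z-Q-C-U-G-H: 15+22+17+14+11+27 = 106
H-Z-Q-G-C-U-H: 15+22+20+3+14+19 = 93
H-Z-Q-G-U-C-H: 15+22+20+11+14+24 = 106
H-Z-Q-U-C-G-H: 15+22+18+14+3+27 = 99
H-Z-Q-U-G-C-H: 15+22+18+11+3+24 = 93
H-Z-C-Q-G-U-H: 15+28+17+20+11+19 = 110
H-Z-C-Q-U-G-H: 15+28+17+18+11+27 = 116
H-Z-C-G-Q-U-H: 15+28+3+20+18+19 = 103
H-Z-C-G-U-Q-H: 15+28+3+11+18+7 = 82
H-Z-C-U-Q-G-H: 15+28+14+18+20+27 = 122
H-Z-C-U-G-Q-H: 15+28+14+11+20+7 = 95
H-Z-G-Q-C-U-H: 15+25+20+17+14+19 = 110
H-Z-G-Q-U-C-H: 15+25+20+18+14+24 = 116
… (46 more)
The minimum is 82.
One optimal route: H → Z → C → G → U → Q → H (or its reverse).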